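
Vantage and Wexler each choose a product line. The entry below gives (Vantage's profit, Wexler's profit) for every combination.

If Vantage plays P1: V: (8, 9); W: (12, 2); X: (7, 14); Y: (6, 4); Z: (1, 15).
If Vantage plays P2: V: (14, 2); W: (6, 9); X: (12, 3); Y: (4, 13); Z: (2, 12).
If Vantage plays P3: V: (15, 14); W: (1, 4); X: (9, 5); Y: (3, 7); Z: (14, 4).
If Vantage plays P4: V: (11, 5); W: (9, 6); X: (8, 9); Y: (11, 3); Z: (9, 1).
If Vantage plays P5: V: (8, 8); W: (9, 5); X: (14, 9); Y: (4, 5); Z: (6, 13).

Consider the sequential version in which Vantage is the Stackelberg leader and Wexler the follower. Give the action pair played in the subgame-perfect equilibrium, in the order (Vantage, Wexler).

Backward induction with Vantage moving first.
- P1 → Wexler plays Z (best of 9, 2, 14, 4, 15); Vantage gets 1.
- P2 → Wexler plays Y (best of 2, 9, 3, 13, 12); Vantage gets 4.
- P3 → Wexler plays V (best of 14, 4, 5, 7, 4); Vantage gets 15.
- P4 → Wexler plays X (best of 5, 6, 9, 3, 1); Vantage gets 8.
- P5 → Wexler plays Z (best of 8, 5, 9, 5, 13); Vantage gets 6.
Among 1, 4, 15, 8, 6, the best is 15 at P3. Subgame-perfect outcome: (P3, V) with payoffs (15, 14).

(P3, V)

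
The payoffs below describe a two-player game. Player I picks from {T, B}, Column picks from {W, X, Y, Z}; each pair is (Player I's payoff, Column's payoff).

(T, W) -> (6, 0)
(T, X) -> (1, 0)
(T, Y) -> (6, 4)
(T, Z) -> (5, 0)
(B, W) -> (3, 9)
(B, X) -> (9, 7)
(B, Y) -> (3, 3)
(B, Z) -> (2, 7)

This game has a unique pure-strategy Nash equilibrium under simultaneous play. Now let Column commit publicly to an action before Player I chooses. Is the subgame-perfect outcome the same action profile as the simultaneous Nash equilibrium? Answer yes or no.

Backward induction with Column moving first.
- W → Player I plays T (best of 6, 3); Column gets 0.
- X → Player I plays B (best of 1, 9); Column gets 7.
- Y → Player I plays T (best of 6, 3); Column gets 4.
- Z → Player I plays T (best of 5, 2); Column gets 0.
Among 0, 7, 4, 0, the best is 7 at X. Subgame-perfect outcome: (B, X) with payoffs (9, 7).
Under simultaneous play:
Player I's best replies: W→T; X→B; Y→T; Z→T.
Column's best replies: T→Y; B→W.
Only (T, Y) has each player best-responding; Nash payoffs (6, 4).
Sequential outcome (B, X) differs from the Nash profile (T, Y).

no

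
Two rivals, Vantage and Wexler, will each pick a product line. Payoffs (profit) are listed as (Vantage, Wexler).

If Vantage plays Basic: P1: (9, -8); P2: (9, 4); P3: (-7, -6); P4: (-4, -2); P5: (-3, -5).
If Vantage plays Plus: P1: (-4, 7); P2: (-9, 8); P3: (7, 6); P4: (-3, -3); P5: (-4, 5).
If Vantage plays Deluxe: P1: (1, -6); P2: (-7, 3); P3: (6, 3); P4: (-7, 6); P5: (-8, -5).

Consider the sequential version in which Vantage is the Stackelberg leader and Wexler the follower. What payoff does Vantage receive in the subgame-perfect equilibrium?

9

Work backward from Wexler's decision.
- Basic: BR = P2, leader payoff 9.
- Plus: BR = P2, leader payoff -9.
- Deluxe: BR = P4, leader payoff -7.
Vantage's induced payoffs are 9, -9, -7, so Vantage commits to Basic. Subgame-perfect outcome: (Basic, P2) with payoffs (9, 4).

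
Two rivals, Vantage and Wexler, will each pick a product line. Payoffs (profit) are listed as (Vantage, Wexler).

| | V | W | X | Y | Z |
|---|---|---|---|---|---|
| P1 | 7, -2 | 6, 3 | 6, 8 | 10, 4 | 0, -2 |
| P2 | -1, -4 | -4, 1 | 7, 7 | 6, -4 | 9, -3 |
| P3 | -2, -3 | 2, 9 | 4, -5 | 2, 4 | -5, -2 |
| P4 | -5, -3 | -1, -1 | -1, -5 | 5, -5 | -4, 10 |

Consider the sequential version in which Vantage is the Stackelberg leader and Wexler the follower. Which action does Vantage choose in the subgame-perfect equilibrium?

Work backward from Wexler's decision.
- P1 → Wexler plays X (best of -2, 3, 8, 4, -2); Vantage gets 6.
- P2 → Wexler plays X (best of -4, 1, 7, -4, -3); Vantage gets 7.
- P3 → Wexler plays W (best of -3, 9, -5, 4, -2); Vantage gets 2.
- P4 → Wexler plays Z (best of -3, -1, -5, -5, 10); Vantage gets -4.
Among 6, 7, 2, -4, the best is 7 at P2. Subgame-perfect outcome: (P2, X) with payoffs (7, 7).

P2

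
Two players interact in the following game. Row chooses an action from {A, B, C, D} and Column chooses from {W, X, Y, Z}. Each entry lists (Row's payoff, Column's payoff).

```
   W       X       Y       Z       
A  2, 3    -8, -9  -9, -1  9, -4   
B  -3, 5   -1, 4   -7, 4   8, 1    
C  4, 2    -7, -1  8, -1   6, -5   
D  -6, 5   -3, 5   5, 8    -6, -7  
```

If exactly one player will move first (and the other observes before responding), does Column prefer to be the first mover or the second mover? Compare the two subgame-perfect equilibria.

If Row leads: Column's best replies are A→W, B→W, C→W, D→Y; Row's induced payoffs 2, -3, 4, 5; outcome (D, Y), payoffs (5, 8).
If Column leads: Row's best replies are W→C, X→B, Y→C, Z→A; Column's induced payoffs 2, 4, -1, -4; outcome (B, X), payoffs (-1, 4).
Column gets 4 moving first and 8 moving second, so Column prefers to move second.

second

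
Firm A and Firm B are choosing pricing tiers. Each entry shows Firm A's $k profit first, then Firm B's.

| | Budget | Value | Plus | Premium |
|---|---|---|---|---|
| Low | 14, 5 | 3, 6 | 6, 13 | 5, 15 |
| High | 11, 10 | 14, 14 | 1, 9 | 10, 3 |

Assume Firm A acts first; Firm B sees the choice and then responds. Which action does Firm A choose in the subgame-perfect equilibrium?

Firm B best-responds to each possible Firm A move:
- Low: BR = Premium, leader payoff 5.
- High: BR = Value, leader payoff 14.
Among 5, 14, the best is 14 at High. Subgame-perfect outcome: (High, Value) with payoffs (14, 14).

High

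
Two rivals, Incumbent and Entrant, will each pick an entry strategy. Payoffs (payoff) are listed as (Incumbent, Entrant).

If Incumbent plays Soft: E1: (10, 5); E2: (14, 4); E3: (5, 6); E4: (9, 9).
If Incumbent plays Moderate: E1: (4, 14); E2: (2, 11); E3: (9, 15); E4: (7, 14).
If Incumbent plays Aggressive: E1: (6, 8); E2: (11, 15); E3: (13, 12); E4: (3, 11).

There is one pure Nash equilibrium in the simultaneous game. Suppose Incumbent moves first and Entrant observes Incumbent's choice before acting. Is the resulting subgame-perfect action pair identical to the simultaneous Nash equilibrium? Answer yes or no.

no

Entrant best-responds to each possible Incumbent move:
- Soft → Entrant plays E4 (best of 5, 4, 6, 9); Incumbent gets 9.
- Moderate → Entrant plays E3 (best of 14, 11, 15, 14); Incumbent gets 9.
- Aggressive → Entrant plays E2 (best of 8, 15, 12, 11); Incumbent gets 11.
Incumbent's induced payoffs are 9, 9, 11, so Incumbent commits to Aggressive. Subgame-perfect outcome: (Aggressive, E2) with payoffs (11, 15).
Now find the simultaneous Nash equilibrium.
Incumbent's best replies: E1→Soft; E2→Soft; E3→Aggressive; E4→Soft.
Entrant's best replies: Soft→E4; Moderate→E3; Aggressive→E2.
The unique mutual best reply is (Soft, E4), giving (9, 9).
Sequential outcome (Aggressive, E2) differs from the Nash profile (Soft, E4).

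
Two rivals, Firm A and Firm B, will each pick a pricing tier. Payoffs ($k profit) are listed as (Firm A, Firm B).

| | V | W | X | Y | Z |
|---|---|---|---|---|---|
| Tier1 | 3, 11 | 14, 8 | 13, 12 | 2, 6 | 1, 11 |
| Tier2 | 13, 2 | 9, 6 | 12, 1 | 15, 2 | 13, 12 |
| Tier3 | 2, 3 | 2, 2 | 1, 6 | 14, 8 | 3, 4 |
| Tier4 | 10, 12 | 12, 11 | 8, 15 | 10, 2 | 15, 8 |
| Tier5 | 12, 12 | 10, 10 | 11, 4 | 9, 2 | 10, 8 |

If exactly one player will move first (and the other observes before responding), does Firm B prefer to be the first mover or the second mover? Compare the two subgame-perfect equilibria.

first

If Firm A leads: Firm B's best replies are Tier1→X, Tier2→Z, Tier3→Y, Tier4→X, Tier5→V; Firm A's induced payoffs 13, 13, 14, 8, 12; outcome (Tier3, Y), payoffs (14, 8).
If Firm B leads: Firm A's best replies are V→Tier2, W→Tier1, X→Tier1, Y→Tier2, Z→Tier4; Firm B's induced payoffs 2, 8, 12, 2, 8; outcome (Tier1, X), payoffs (13, 12).
Firm B gets 12 moving first and 8 moving second, so Firm B prefers to move first.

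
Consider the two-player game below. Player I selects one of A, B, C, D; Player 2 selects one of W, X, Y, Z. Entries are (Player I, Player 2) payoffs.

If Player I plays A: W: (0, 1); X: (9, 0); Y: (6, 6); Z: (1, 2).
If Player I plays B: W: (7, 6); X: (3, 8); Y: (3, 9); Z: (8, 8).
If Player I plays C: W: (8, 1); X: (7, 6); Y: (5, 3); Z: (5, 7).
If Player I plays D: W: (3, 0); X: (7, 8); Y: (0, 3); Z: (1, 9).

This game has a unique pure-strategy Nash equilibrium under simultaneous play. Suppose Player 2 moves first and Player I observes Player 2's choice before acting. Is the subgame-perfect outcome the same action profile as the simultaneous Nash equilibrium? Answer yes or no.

no

Backward induction with Player 2 moving first.
- W: BR = C, leader payoff 1.
- X: BR = A, leader payoff 0.
- Y: BR = A, leader payoff 6.
- Z: BR = B, leader payoff 8.
Among 1, 0, 6, 8, the best is 8 at Z. Subgame-perfect outcome: (B, Z) with payoffs (8, 8).
Under simultaneous play:
Player I's best replies: W→C; X→A; Y→A; Z→B.
Player 2's best replies: A→Y; B→Y; C→Z; D→Z.
The unique mutual best reply is (A, Y), giving (6, 6).
Sequential outcome (B, Z) differs from the Nash profile (A, Y).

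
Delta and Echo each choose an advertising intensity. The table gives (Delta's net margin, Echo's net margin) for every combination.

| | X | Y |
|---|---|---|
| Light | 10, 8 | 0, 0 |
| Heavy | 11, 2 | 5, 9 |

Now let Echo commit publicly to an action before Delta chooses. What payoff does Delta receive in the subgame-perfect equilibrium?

Solve by backward induction (Echo leads).
- X: BR = Heavy, leader payoff 2.
- Y: BR = Heavy, leader payoff 9.
Among 2, 9, the best is 9 at Y. Subgame-perfect outcome: (Heavy, Y) with payoffs (5, 9).

5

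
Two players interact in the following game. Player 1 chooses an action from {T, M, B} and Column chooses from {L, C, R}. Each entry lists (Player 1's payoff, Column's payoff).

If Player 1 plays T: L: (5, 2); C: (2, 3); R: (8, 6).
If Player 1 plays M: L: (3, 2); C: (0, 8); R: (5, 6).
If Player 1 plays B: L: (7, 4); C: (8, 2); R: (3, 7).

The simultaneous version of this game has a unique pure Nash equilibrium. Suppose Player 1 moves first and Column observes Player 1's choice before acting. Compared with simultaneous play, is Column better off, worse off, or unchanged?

unchanged

Column best-responds to each possible Player 1 move:
- T: BR = R, leader payoff 8.
- M: BR = C, leader payoff 0.
- B: BR = R, leader payoff 3.
Maximizing over 8, 0, 3, Player 1 chooses T. Subgame-perfect outcome: (T, R) with payoffs (8, 6).
Under simultaneous play:
Player 1's best replies: L→B; C→B; R→T.
Column's best replies: T→R; M→C; B→R.
Only (T, R) has each player best-responding; Nash payoffs (8, 6).
Column earns 6 sequentially versus 6 at the Nash outcome: unchanged.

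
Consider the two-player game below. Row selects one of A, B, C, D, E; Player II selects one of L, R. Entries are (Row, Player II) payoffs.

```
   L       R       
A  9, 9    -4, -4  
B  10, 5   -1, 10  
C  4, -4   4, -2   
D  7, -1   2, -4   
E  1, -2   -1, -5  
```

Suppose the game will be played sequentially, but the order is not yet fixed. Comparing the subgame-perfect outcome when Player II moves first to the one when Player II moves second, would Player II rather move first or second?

If Row leads: Player II's best replies are A→L, B→R, C→R, D→L, E→L; Row's induced payoffs 9, -1, 4, 7, 1; outcome (A, L), payoffs (9, 9).
If Player II leads: Row's best replies are L→B, R→C; Player II's induced payoffs 5, -2; outcome (B, L), payoffs (10, 5).
Player II gets 5 moving first and 9 moving second, so Player II prefers to move second.

second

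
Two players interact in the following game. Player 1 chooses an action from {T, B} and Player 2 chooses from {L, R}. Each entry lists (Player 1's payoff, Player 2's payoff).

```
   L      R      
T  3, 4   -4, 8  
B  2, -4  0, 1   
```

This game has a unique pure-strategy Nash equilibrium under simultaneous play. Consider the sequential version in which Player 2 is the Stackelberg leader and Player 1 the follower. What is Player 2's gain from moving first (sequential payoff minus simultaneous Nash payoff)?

Work backward from Player 1's decision.
- L: Player 1 compares 3, 2 and picks T; Player 2 would get 4.
- R: Player 1 compares -4, 0 and picks B; Player 2 would get 1.
Maximizing over 4, 1, Player 2 chooses L. Subgame-perfect outcome: (T, L) with payoffs (3, 4).
Under simultaneous play:
Player 1's best replies: L→T; R→B.
Player 2's best replies: T→R; B→R.
The unique mutual best reply is (B, R), giving (0, 1).
Player 2's commitment gain: 4 − 1 = 3.

3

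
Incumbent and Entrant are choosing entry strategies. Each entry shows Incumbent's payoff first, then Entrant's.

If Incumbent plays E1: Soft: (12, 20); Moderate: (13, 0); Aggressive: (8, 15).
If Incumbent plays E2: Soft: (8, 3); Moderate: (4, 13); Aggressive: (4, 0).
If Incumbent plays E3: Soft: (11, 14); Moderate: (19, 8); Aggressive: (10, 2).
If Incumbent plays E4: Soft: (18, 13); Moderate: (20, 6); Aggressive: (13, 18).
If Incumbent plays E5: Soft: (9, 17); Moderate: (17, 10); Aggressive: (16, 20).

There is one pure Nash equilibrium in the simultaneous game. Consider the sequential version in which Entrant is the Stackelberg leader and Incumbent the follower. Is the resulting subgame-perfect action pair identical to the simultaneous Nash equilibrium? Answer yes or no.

yes

Solve by backward induction (Entrant leads).
- Soft: BR = E4, leader payoff 13.
- Moderate: BR = E4, leader payoff 6.
- Aggressive: BR = E5, leader payoff 20.
Entrant's induced payoffs are 13, 6, 20, so Entrant commits to Aggressive. Subgame-perfect outcome: (E5, Aggressive) with payoffs (16, 20).
Under simultaneous play:
Incumbent's best replies: Soft→E4; Moderate→E4; Aggressive→E5.
Entrant's best replies: E1→Soft; E2→Moderate; E3→Soft; E4→Aggressive; E5→Aggressive.
Only (E5, Aggressive) has each player best-responding; Nash payoffs (16, 20).
Sequential outcome (E5, Aggressive) coincides with the Nash profile (E5, Aggressive).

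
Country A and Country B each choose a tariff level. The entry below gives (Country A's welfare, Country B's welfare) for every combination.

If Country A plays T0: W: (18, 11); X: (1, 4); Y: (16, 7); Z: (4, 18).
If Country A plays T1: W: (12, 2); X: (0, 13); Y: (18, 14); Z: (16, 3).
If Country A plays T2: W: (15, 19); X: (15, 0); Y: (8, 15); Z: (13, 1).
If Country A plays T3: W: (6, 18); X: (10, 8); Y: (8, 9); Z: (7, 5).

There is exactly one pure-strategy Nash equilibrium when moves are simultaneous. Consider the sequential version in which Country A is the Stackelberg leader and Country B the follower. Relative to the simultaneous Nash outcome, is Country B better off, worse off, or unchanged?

unchanged

Backward induction with Country A moving first.
- T0: BR = Z, leader payoff 4.
- T1: BR = Y, leader payoff 18.
- T2: BR = W, leader payoff 15.
- T3: BR = W, leader payoff 6.
Among 4, 18, 15, 6, the best is 18 at T1. Subgame-perfect outcome: (T1, Y) with payoffs (18, 14).
Under simultaneous play:
Country A's best replies: W→T0; X→T2; Y→T1; Z→T1.
Country B's best replies: T0→Z; T1→Y; T2→W; T3→W.
Only (T1, Y) has each player best-responding; Nash payoffs (18, 14).
Country B earns 14 sequentially versus 14 at the Nash outcome: unchanged.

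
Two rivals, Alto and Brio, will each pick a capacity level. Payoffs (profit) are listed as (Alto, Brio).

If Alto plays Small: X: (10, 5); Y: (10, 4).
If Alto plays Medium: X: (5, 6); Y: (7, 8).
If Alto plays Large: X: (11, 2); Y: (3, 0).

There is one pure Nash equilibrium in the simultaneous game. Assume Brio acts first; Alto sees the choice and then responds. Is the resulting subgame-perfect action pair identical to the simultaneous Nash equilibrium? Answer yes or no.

Alto best-responds to each possible Brio move:
- X: Alto compares 10, 5, 11 and picks Large; Brio would get 2.
- Y: Alto compares 10, 7, 3 and picks Small; Brio would get 4.
Brio's induced payoffs are 2, 4, so Brio commits to Y. Subgame-perfect outcome: (Small, Y) with payoffs (10, 4).
For the simultaneous game, intersect best replies.
Alto's best replies: X→Large; Y→Small.
Brio's best replies: Small→X; Medium→Y; Large→X.
Only (Large, X) has each player best-responding; Nash payoffs (11, 2).
Sequential outcome (Small, Y) differs from the Nash profile (Large, X).

no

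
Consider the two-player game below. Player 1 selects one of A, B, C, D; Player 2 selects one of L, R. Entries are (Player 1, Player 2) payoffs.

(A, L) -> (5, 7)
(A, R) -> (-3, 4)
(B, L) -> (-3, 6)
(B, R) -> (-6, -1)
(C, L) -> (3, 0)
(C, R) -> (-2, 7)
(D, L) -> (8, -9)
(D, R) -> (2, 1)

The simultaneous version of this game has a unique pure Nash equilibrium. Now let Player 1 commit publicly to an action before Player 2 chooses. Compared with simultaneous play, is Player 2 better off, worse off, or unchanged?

Solve by backward induction (Player 1 leads).
- A → Player 2 plays L (best of 7, 4); Player 1 gets 5.
- B → Player 2 plays L (best of 6, -1); Player 1 gets -3.
- C → Player 2 plays R (best of 0, 7); Player 1 gets -2.
- D → Player 2 plays R (best of -9, 1); Player 1 gets 2.
Player 1's induced payoffs are 5, -3, -2, 2, so Player 1 commits to A. Subgame-perfect outcome: (A, L) with payoffs (5, 7).
For the simultaneous game, intersect best replies.
Player 1's best replies: L→D; R→D.
Player 2's best replies: A→L; B→L; C→R; D→R.
Only (D, R) has each player best-responding; Nash payoffs (2, 1).
Player 2 earns 7 sequentially versus 1 at the Nash outcome: better off.

better off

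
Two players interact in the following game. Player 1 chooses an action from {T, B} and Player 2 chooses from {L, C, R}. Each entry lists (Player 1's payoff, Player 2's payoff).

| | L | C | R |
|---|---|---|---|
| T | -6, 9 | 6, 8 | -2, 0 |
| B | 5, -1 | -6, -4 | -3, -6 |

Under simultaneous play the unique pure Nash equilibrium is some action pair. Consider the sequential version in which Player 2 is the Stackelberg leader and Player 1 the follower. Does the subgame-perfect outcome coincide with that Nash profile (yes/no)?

no

Player 1 best-responds to each possible Player 2 move:
- L → Player 1 plays B (best of -6, 5); Player 2 gets -1.
- C → Player 1 plays T (best of 6, -6); Player 2 gets 8.
- R → Player 1 plays T (best of -2, -3); Player 2 gets 0.
Maximizing over -1, 8, 0, Player 2 chooses C. Subgame-perfect outcome: (T, C) with payoffs (6, 8).
For the simultaneous game, intersect best replies.
Player 1's best replies: L→B; C→T; R→T.
Player 2's best replies: T→L; B→L.
The unique mutual best reply is (B, L), giving (5, -1).
Sequential outcome (T, C) differs from the Nash profile (B, L).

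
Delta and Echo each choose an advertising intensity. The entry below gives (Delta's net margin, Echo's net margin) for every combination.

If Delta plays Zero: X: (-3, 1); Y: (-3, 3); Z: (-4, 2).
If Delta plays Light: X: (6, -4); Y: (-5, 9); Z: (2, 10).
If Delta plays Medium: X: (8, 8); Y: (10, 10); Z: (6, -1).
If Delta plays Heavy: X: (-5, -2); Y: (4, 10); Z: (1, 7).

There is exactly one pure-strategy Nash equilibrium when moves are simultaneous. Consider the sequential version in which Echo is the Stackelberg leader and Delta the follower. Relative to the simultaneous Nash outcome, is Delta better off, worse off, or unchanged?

unchanged

Work backward from Delta's decision.
- X: BR = Medium, leader payoff 8.
- Y: BR = Medium, leader payoff 10.
- Z: BR = Medium, leader payoff -1.
Among 8, 10, -1, the best is 10 at Y. Subgame-perfect outcome: (Medium, Y) with payoffs (10, 10).
For the simultaneous game, intersect best replies.
Delta's best replies: X→Medium; Y→Medium; Z→Medium.
Echo's best replies: Zero→Y; Light→Z; Medium→Y; Heavy→Y.
Only (Medium, Y) has each player best-responding; Nash payoffs (10, 10).
Delta earns 10 sequentially versus 10 at the Nash outcome: unchanged.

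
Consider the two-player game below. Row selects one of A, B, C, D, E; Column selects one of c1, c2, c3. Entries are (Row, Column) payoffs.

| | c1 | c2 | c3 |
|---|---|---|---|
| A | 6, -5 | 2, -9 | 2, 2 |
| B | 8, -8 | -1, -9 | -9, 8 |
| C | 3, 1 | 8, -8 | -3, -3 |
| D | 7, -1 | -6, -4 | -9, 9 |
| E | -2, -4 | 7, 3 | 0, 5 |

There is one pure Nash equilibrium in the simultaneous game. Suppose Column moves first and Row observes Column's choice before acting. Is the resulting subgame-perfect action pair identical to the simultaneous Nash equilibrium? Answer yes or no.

Work backward from Row's decision.
- c1: Row compares 6, 8, 3, 7, -2 and picks B; Column would get -8.
- c2: Row compares 2, -1, 8, -6, 7 and picks C; Column would get -8.
- c3: Row compares 2, -9, -3, -9, 0 and picks A; Column would get 2.
Among -8, -8, 2, the best is 2 at c3. Subgame-perfect outcome: (A, c3) with payoffs (2, 2).
Under simultaneous play:
Row's best replies: c1→B; c2→C; c3→A.
Column's best replies: A→c3; B→c3; C→c1; D→c3; E→c3.
Only (A, c3) has each player best-responding; Nash payoffs (2, 2).
Sequential outcome (A, c3) coincides with the Nash profile (A, c3).

yes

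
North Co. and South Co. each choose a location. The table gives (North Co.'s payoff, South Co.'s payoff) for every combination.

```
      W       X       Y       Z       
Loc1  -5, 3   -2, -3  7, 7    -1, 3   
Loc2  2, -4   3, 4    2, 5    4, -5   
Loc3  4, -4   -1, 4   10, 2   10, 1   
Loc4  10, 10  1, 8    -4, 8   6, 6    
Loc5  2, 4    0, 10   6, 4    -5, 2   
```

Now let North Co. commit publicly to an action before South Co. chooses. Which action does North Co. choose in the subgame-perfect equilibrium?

Loc4

Work backward from South Co.'s decision.
- Loc1 → South Co. plays Y (best of 3, -3, 7, 3); North Co. gets 7.
- Loc2 → South Co. plays Y (best of -4, 4, 5, -5); North Co. gets 2.
- Loc3 → South Co. plays X (best of -4, 4, 2, 1); North Co. gets -1.
- Loc4 → South Co. plays W (best of 10, 8, 8, 6); North Co. gets 10.
- Loc5 → South Co. plays X (best of 4, 10, 4, 2); North Co. gets 0.
Maximizing over 7, 2, -1, 10, 0, North Co. chooses Loc4. Subgame-perfect outcome: (Loc4, W) with payoffs (10, 10).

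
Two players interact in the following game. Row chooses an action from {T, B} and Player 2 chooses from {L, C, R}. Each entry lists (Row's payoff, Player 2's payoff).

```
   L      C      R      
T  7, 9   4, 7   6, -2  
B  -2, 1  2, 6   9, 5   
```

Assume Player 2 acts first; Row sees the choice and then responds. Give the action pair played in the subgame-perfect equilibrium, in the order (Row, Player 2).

Work backward from Row's decision.
- L: BR = T, leader payoff 9.
- C: BR = T, leader payoff 7.
- R: BR = B, leader payoff 5.
Player 2's induced payoffs are 9, 7, 5, so Player 2 commits to L. Subgame-perfect outcome: (T, L) with payoffs (7, 9).

(T, L)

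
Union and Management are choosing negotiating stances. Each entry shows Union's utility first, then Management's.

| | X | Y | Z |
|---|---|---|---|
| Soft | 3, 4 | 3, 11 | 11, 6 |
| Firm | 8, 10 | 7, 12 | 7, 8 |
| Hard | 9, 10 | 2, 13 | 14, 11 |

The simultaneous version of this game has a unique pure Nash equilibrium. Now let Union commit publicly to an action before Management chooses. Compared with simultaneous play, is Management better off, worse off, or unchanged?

Work backward from Management's decision.
- Soft: Management compares 4, 11, 6 and picks Y; Union would get 3.
- Firm: Management compares 10, 12, 8 and picks Y; Union would get 7.
- Hard: Management compares 10, 13, 11 and picks Y; Union would get 2.
Maximizing over 3, 7, 2, Union chooses Firm. Subgame-perfect outcome: (Firm, Y) with payoffs (7, 12).
Now find the simultaneous Nash equilibrium.
Union's best replies: X→Hard; Y→Firm; Z→Hard.
Management's best replies: Soft→Y; Firm→Y; Hard→Y.
The unique mutual best reply is (Firm, Y), giving (7, 12).
Management earns 12 sequentially versus 12 at the Nash outcome: unchanged.

unchanged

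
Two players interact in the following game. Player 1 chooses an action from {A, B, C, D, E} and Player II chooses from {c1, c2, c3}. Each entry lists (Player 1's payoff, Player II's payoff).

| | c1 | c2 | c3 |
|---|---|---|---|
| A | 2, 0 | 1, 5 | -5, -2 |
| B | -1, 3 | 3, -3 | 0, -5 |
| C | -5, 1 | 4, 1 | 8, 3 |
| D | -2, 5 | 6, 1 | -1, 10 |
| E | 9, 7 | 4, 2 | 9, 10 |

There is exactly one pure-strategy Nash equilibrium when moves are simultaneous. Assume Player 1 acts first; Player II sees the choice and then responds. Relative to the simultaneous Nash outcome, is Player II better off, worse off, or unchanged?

unchanged

Player II best-responds to each possible Player 1 move:
- A: BR = c2, leader payoff 1.
- B: BR = c1, leader payoff -1.
- C: BR = c3, leader payoff 8.
- D: BR = c3, leader payoff -1.
- E: BR = c3, leader payoff 9.
Player 1's induced payoffs are 1, -1, 8, -1, 9, so Player 1 commits to E. Subgame-perfect outcome: (E, c3) with payoffs (9, 10).
Now find the simultaneous Nash equilibrium.
Player 1's best replies: c1→E; c2→D; c3→E.
Player II's best replies: A→c2; B→c1; C→c3; D→c3; E→c3.
The unique mutual best reply is (E, c3), giving (9, 10).
Player II earns 10 sequentially versus 10 at the Nash outcome: unchanged.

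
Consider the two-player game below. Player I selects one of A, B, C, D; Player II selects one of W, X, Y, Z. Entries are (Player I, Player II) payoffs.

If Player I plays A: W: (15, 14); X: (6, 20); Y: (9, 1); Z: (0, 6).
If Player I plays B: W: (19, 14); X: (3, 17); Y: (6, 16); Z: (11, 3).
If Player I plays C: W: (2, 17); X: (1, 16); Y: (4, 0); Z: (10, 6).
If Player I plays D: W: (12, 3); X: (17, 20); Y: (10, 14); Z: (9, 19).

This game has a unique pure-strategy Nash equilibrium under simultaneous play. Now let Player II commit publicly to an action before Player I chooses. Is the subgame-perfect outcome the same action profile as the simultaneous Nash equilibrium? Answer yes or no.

Work backward from Player I's decision.
- W: Player I compares 15, 19, 2, 12 and picks B; Player II would get 14.
- X: Player I compares 6, 3, 1, 17 and picks D; Player II would get 20.
- Y: Player I compares 9, 6, 4, 10 and picks D; Player II would get 14.
- Z: Player I compares 0, 11, 10, 9 and picks B; Player II would get 3.
Among 14, 20, 14, 3, the best is 20 at X. Subgame-perfect outcome: (D, X) with payoffs (17, 20).
For the simultaneous game, intersect best replies.
Player I's best replies: W→B; X→D; Y→D; Z→B.
Player II's best replies: A→X; B→X; C→W; D→X.
Only (D, X) has each player best-responding; Nash payoffs (17, 20).
Sequential outcome (D, X) coincides with the Nash profile (D, X).

yes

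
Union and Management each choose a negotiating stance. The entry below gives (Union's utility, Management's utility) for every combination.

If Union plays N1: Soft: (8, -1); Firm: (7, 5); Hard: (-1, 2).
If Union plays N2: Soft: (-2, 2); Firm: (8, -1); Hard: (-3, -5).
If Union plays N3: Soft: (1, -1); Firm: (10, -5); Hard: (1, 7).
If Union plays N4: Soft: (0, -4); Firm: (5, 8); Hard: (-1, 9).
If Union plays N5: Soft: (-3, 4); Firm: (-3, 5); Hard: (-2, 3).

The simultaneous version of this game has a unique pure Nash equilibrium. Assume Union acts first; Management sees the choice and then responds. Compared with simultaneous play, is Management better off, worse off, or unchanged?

Management best-responds to each possible Union move:
- N1: Management compares -1, 5, 2 and picks Firm; Union would get 7.
- N2: Management compares 2, -1, -5 and picks Soft; Union would get -2.
- N3: Management compares -1, -5, 7 and picks Hard; Union would get 1.
- N4: Management compares -4, 8, 9 and picks Hard; Union would get -1.
- N5: Management compares 4, 5, 3 and picks Firm; Union would get -3.
Union's induced payoffs are 7, -2, 1, -1, -3, so Union commits to N1. Subgame-perfect outcome: (N1, Firm) with payoffs (7, 5).
Under simultaneous play:
Union's best replies: Soft→N1; Firm→N3; Hard→N3.
Management's best replies: N1→Firm; N2→Soft; N3→Hard; N4→Hard; N5→Firm.
Only (N3, Hard) has each player best-responding; Nash payoffs (1, 7).
Management earns 5 sequentially versus 7 at the Nash outcome: worse off.

worse off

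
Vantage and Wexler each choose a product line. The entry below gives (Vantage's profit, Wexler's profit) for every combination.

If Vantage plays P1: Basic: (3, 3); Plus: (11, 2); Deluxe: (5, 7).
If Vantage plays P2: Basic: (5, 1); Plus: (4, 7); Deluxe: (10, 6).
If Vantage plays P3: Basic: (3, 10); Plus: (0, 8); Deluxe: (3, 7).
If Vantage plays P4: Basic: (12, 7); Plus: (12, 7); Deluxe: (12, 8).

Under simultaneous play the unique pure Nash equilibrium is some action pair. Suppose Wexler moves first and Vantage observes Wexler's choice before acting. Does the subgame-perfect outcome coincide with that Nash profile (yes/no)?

Work backward from Vantage's decision.
- Basic → Vantage plays P4 (best of 3, 5, 3, 12); Wexler gets 7.
- Plus → Vantage plays P4 (best of 11, 4, 0, 12); Wexler gets 7.
- Deluxe → Vantage plays P4 (best of 5, 10, 3, 12); Wexler gets 8.
Maximizing over 7, 7, 8, Wexler chooses Deluxe. Subgame-perfect outcome: (P4, Deluxe) with payoffs (12, 8).
Now find the simultaneous Nash equilibrium.
Vantage's best replies: Basic→P4; Plus→P4; Deluxe→P4.
Wexler's best replies: P1→Deluxe; P2→Plus; P3→Basic; P4→Deluxe.
The unique mutual best reply is (P4, Deluxe), giving (12, 8).
Sequential outcome (P4, Deluxe) coincides with the Nash profile (P4, Deluxe).

yes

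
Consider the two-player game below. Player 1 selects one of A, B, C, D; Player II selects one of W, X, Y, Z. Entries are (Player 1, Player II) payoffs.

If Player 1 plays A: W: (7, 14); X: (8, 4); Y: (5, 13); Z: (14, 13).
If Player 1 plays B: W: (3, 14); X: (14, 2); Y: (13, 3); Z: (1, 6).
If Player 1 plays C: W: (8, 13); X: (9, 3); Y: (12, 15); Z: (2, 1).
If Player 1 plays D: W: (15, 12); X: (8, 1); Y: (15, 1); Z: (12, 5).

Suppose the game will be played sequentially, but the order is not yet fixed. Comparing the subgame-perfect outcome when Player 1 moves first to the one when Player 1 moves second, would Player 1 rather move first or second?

first

If Player 1 leads: Player II's best replies are A→W, B→W, C→Y, D→W; Player 1's induced payoffs 7, 3, 12, 15; outcome (D, W), payoffs (15, 12).
If Player II leads: Player 1's best replies are W→D, X→B, Y→D, Z→A; Player II's induced payoffs 12, 2, 1, 13; outcome (A, Z), payoffs (14, 13).
Player 1 gets 15 moving first and 14 moving second, so Player 1 prefers to move first.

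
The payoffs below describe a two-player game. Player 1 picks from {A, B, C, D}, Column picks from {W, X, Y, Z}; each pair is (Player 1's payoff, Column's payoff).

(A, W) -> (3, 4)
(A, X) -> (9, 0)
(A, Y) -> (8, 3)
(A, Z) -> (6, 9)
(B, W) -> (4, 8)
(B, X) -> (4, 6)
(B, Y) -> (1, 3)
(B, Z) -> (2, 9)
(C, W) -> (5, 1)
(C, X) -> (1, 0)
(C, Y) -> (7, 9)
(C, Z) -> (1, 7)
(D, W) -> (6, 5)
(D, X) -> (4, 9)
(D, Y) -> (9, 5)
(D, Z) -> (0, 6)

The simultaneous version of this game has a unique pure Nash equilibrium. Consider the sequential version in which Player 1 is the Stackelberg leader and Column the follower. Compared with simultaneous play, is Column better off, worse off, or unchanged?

Work backward from Column's decision.
- A → Column plays Z (best of 4, 0, 3, 9); Player 1 gets 6.
- B → Column plays Z (best of 8, 6, 3, 9); Player 1 gets 2.
- C → Column plays Y (best of 1, 0, 9, 7); Player 1 gets 7.
- D → Column plays X (best of 5, 9, 5, 6); Player 1 gets 4.
Among 6, 2, 7, 4, the best is 7 at C. Subgame-perfect outcome: (C, Y) with payoffs (7, 9).
Now find the simultaneous Nash equilibrium.
Player 1's best replies: W→D; X→A; Y→D; Z→A.
Column's best replies: A→Z; B→Z; C→Y; D→X.
Only (A, Z) has each player best-responding; Nash payoffs (6, 9).
Column earns 9 sequentially versus 9 at the Nash outcome: unchanged.

unchanged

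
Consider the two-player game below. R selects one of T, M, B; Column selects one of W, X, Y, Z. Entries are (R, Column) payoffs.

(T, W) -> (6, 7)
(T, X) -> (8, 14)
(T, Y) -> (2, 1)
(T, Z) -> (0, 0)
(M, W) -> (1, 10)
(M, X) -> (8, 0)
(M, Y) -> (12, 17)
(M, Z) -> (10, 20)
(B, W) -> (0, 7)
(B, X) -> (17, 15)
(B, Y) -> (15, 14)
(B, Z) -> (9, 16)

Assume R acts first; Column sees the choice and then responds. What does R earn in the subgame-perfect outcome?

Column best-responds to each possible R move:
- T: BR = X, leader payoff 8.
- M: BR = Z, leader payoff 10.
- B: BR = Z, leader payoff 9.
Maximizing over 8, 10, 9, R chooses M. Subgame-perfect outcome: (M, Z) with payoffs (10, 20).

10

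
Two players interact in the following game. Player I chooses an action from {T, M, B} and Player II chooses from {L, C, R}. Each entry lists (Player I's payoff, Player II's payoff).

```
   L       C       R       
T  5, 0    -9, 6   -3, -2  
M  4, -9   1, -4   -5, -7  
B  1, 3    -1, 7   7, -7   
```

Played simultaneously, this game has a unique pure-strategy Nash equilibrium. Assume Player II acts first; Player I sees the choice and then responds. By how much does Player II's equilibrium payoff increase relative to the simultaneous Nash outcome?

Player I best-responds to each possible Player II move:
- L: Player I compares 5, 4, 1 and picks T; Player II would get 0.
- C: Player I compares -9, 1, -1 and picks M; Player II would get -4.
- R: Player I compares -3, -5, 7 and picks B; Player II would get -7.
Among 0, -4, -7, the best is 0 at L. Subgame-perfect outcome: (T, L) with payoffs (5, 0).
For the simultaneous game, intersect best replies.
Player I's best replies: L→T; C→M; R→B.
Player II's best replies: T→C; M→C; B→C.
The unique mutual best reply is (M, C), giving (1, -4).
Player II's commitment gain: 0 − -4 = 4.

4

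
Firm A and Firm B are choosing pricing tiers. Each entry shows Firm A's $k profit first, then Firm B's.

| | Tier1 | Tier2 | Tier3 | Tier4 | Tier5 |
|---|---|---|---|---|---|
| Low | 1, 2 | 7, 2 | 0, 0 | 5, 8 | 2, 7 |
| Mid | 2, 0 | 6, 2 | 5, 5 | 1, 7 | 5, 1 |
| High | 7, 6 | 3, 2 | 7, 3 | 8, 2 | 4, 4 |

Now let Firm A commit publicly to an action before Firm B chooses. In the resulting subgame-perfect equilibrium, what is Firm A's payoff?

7

Firm B best-responds to each possible Firm A move:
- Low → Firm B plays Tier4 (best of 2, 2, 0, 8, 7); Firm A gets 5.
- Mid → Firm B plays Tier4 (best of 0, 2, 5, 7, 1); Firm A gets 1.
- High → Firm B plays Tier1 (best of 6, 2, 3, 2, 4); Firm A gets 7.
Among 5, 1, 7, the best is 7 at High. Subgame-perfect outcome: (High, Tier1) with payoffs (7, 6).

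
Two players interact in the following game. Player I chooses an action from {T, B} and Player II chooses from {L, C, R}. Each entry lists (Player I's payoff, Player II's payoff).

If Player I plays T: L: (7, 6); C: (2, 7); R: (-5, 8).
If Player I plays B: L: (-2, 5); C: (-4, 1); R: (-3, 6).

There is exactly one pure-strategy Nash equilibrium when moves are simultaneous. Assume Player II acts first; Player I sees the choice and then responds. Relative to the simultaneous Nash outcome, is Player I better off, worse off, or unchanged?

better off

Player I best-responds to each possible Player II move:
- L: Player I compares 7, -2 and picks T; Player II would get 6.
- C: Player I compares 2, -4 and picks T; Player II would get 7.
- R: Player I compares -5, -3 and picks B; Player II would get 6.
Maximizing over 6, 7, 6, Player II chooses C. Subgame-perfect outcome: (T, C) with payoffs (2, 7).
Under simultaneous play:
Player I's best replies: L→T; C→T; R→B.
Player II's best replies: T→R; B→R.
The unique mutual best reply is (B, R), giving (-3, 6).
Player I earns 2 sequentially versus -3 at the Nash outcome: better off.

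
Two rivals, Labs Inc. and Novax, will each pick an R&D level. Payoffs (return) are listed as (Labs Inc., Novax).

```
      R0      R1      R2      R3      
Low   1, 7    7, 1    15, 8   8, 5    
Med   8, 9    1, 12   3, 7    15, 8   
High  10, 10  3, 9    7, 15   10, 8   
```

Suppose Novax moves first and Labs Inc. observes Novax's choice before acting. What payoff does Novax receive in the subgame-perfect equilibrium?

Work backward from Labs Inc.'s decision.
- R0: Labs Inc. compares 1, 8, 10 and picks High; Novax would get 10.
- R1: Labs Inc. compares 7, 1, 3 and picks Low; Novax would get 1.
- R2: Labs Inc. compares 15, 3, 7 and picks Low; Novax would get 8.
- R3: Labs Inc. compares 8, 15, 10 and picks Med; Novax would get 8.
Maximizing over 10, 1, 8, 8, Novax chooses R0. Subgame-perfect outcome: (High, R0) with payoffs (10, 10).

10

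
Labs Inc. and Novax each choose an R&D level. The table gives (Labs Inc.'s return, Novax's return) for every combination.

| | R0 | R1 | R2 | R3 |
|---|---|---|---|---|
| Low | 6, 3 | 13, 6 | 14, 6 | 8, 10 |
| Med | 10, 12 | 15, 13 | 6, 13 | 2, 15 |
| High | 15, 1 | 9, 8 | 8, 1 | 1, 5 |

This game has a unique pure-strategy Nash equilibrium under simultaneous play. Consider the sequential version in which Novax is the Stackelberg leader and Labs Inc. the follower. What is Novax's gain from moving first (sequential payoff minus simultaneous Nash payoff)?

Work backward from Labs Inc.'s decision.
- R0 → Labs Inc. plays High (best of 6, 10, 15); Novax gets 1.
- R1 → Labs Inc. plays Med (best of 13, 15, 9); Novax gets 13.
- R2 → Labs Inc. plays Low (best of 14, 6, 8); Novax gets 6.
- R3 → Labs Inc. plays Low (best of 8, 2, 1); Novax gets 10.
Among 1, 13, 6, 10, the best is 13 at R1. Subgame-perfect outcome: (Med, R1) with payoffs (15, 13).
Under simultaneous play:
Labs Inc.'s best replies: R0→High; R1→Med; R2→Low; R3→Low.
Novax's best replies: Low→R3; Med→R3; High→R1.
Only (Low, R3) has each player best-responding; Nash payoffs (8, 10).
Novax's commitment gain: 13 − 10 = 3.

3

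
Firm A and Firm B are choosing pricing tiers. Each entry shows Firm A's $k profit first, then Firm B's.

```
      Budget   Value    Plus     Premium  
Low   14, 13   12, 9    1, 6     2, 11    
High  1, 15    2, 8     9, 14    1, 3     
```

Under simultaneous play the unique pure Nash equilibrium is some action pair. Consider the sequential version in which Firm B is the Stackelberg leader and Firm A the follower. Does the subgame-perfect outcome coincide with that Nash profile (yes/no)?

Solve by backward induction (Firm B leads).
- Budget: Firm A compares 14, 1 and picks Low; Firm B would get 13.
- Value: Firm A compares 12, 2 and picks Low; Firm B would get 9.
- Plus: Firm A compares 1, 9 and picks High; Firm B would get 14.
- Premium: Firm A compares 2, 1 and picks Low; Firm B would get 11.
Among 13, 9, 14, 11, the best is 14 at Plus. Subgame-perfect outcome: (High, Plus) with payoffs (9, 14).
Now find the simultaneous Nash equilibrium.
Firm A's best replies: Budget→Low; Value→Low; Plus→High; Premium→Low.
Firm B's best replies: Low→Budget; High→Budget.
Only (Low, Budget) has each player best-responding; Nash payoffs (14, 13).
Sequential outcome (High, Plus) differs from the Nash profile (Low, Budget).

no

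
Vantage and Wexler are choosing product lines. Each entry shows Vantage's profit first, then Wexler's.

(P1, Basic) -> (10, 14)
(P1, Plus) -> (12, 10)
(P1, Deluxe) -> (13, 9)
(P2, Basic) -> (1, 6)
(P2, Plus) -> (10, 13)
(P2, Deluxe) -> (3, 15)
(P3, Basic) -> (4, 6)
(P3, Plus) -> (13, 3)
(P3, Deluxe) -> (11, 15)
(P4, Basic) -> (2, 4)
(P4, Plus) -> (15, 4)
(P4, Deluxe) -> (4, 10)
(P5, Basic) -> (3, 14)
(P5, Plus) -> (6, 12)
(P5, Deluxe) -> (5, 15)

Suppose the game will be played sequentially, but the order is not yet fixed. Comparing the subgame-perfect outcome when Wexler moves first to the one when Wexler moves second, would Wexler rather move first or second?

If Vantage leads: Wexler's best replies are P1→Basic, P2→Deluxe, P3→Deluxe, P4→Deluxe, P5→Deluxe; Vantage's induced payoffs 10, 3, 11, 4, 5; outcome (P3, Deluxe), payoffs (11, 15).
If Wexler leads: Vantage's best replies are Basic→P1, Plus→P4, Deluxe→P1; Wexler's induced payoffs 14, 4, 9; outcome (P1, Basic), payoffs (10, 14).
Wexler gets 14 moving first and 15 moving second, so Wexler prefers to move second.

second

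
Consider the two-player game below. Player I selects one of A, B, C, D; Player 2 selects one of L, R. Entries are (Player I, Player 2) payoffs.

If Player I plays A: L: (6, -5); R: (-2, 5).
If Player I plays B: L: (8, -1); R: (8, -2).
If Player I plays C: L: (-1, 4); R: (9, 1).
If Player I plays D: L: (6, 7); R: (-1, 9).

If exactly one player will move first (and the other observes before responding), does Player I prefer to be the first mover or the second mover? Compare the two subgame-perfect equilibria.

If Player I leads: Player 2's best replies are A→R, B→L, C→L, D→R; Player I's induced payoffs -2, 8, -1, -1; outcome (B, L), payoffs (8, -1).
If Player 2 leads: Player I's best replies are L→B, R→C; Player 2's induced payoffs -1, 1; outcome (C, R), payoffs (9, 1).
Player I gets 8 moving first and 9 moving second, so Player I prefers to move second.

second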